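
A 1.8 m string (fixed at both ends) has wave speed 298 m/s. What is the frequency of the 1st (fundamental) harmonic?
fₙ = nv/(2L) = 82.78 Hz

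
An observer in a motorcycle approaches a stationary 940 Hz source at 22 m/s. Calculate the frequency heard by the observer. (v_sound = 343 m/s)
f_obs = f·(v + v_o)/v = 1000 Hz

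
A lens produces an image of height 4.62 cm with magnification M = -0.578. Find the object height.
ho = |hi|/|M| = 7.993 cm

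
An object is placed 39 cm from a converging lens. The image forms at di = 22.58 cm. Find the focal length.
1/f = 1/do + 1/di → f = 14.3 cm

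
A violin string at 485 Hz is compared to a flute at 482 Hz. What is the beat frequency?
3 Hz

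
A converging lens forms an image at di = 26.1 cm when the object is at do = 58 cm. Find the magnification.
M = −di/do = -0.45 (inverted image)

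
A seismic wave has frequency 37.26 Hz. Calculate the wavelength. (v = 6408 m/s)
λ = v/f = 172 m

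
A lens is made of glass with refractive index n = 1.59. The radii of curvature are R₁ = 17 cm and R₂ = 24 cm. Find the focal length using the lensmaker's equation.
1/f = (n − 1)(1/R₁ − 1/R₂) → f = 98.79 cm (converging lens)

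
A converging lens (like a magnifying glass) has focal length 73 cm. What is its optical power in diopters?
P = 1/f = 1.37 D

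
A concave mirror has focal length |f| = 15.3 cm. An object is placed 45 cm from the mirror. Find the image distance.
f = +15.3 cm (concave); 1/di = 1/f − 1/do → di = 23.18 cm (real image, in front of mirror)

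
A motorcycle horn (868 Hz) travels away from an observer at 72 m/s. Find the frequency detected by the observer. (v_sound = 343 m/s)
f_obs = f·v/(v + v_s) = 717.4 Hz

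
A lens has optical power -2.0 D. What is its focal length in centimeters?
f = 1/P = -50 cm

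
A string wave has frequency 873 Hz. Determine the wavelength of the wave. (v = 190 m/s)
λ = v/f = 0.2176 m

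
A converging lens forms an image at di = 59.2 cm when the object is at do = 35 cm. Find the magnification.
M = −di/do = -1.691 (inverted image)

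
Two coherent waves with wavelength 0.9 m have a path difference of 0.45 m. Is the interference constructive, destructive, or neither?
destructive — path difference = 0.5λ, an odd multiple of λ/2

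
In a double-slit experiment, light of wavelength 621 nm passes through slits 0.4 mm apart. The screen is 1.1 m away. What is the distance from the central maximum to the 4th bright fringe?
y = mλL/d = 6.831 mm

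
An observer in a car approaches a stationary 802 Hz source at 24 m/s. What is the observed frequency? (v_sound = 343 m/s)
f_obs = f·(v + v_o)/v = 858.1 Hz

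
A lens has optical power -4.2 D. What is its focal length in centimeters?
f = 1/P = -23.81 cm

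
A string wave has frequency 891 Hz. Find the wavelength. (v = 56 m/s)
λ = v/f = 0.06285 m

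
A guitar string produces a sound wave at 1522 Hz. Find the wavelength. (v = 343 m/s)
λ = v/f = 0.2254 m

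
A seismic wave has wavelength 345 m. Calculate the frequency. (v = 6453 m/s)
f = v/λ = 18.7 Hz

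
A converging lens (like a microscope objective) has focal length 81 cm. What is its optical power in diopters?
P = 1/f = 1.235 D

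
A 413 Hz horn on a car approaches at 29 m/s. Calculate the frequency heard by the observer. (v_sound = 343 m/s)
f_obs = f·v/(v − v_s) = 451.1 Hz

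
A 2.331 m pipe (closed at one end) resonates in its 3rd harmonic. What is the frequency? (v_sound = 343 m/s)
fₙ = nv/(4L) = 110.4 Hz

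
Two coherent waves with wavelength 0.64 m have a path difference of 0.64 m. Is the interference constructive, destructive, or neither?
constructive — path difference = 1λ, a whole number of wavelengths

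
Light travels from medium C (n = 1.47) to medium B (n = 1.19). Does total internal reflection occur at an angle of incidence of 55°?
θc = arcsin(n₂/n₁) = 54.05°; 55° > θc, so yes — total internal reflection.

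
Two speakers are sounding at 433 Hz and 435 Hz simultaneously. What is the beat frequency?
2 Hz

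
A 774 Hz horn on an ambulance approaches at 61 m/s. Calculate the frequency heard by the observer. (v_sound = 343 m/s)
f_obs = f·v/(v − v_s) = 941.4 Hz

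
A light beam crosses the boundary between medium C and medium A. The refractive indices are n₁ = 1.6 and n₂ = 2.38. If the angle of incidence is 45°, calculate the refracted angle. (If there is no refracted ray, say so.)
sin θ₂ = (n₁/n₂)·sin θ₁ = 0.4754 → θ₂ = 28.38°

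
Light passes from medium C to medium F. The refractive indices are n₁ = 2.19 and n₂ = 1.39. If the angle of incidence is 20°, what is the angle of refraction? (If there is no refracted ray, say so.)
sin θ₂ = (n₁/n₂)·sin θ₁ = 0.5389 → θ₂ = 32.61°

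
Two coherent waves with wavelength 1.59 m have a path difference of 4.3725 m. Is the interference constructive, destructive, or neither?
neither (partial) — path difference = 2.75λ, neither a whole number of wavelengths nor an odd multiple of λ/2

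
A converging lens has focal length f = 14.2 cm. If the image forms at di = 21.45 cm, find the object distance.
1/do = 1/f − 1/di → do = 42.01 cm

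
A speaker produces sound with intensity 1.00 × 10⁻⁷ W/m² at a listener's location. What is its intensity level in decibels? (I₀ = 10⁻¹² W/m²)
β = 10·log₁₀(I/I₀) = 50 dB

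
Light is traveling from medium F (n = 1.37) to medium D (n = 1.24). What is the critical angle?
θc = arcsin(n₂/n₁) = 64.84°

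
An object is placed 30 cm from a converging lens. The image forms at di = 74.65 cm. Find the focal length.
1/f = 1/do + 1/di → f = 21.4 cm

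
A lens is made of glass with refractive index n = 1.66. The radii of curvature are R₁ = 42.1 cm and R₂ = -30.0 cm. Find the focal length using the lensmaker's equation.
1/f = (n − 1)(1/R₁ − 1/R₂) → f = 26.54 cm (converging lens)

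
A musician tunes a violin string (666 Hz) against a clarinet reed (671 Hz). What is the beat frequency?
5 Hz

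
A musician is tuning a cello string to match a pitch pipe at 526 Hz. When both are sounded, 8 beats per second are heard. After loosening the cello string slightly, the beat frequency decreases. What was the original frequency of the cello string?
534 Hz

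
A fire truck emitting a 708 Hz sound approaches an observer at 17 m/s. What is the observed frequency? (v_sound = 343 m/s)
f_obs = f·v/(v − v_s) = 744.9 Hz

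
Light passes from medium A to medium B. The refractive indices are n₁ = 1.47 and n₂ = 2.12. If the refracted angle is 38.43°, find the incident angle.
sin θ₁ = (n₂/n₁)·sin θ₂ → θ₁ = 63.69°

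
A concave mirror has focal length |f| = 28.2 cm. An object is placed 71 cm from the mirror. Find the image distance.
f = +28.2 cm (concave); 1/di = 1/f − 1/do → di = 46.78 cm (real image, in front of mirror)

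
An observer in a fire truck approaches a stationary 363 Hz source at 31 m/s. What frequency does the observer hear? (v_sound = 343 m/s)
f_obs = f·(v + v_o)/v = 395.8 Hz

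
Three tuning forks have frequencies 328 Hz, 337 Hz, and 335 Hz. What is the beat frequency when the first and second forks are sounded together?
9 Hz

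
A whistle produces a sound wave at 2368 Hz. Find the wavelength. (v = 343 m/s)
λ = v/f = 0.1448 m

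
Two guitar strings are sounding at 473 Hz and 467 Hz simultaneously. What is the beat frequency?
6 Hz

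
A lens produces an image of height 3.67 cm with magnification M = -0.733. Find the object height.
ho = |hi|/|M| = 5.007 cm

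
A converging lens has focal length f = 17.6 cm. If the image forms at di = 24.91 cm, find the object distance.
1/do = 1/f − 1/di → do = 59.97 cm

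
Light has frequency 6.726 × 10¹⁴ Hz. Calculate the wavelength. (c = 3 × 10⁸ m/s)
λ = c/f = 446 nm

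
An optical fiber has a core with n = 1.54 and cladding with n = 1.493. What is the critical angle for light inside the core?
θc = arcsin(n_cladding/n_core) = 75.81°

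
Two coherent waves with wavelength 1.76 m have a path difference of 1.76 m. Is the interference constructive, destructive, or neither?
constructive — path difference = 1λ, a whole number of wavelengths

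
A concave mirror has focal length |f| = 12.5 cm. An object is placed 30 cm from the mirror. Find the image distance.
f = +12.5 cm (concave); 1/di = 1/f − 1/do → di = 21.43 cm (real image, in front of mirror)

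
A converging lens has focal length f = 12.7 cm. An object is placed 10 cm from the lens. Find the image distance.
1/di = 1/f − 1/do → di = -47.04 cm (virtual image)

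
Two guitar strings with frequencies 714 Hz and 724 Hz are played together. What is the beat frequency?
10 Hz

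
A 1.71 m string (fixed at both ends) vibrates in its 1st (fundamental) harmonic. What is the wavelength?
λₙ = 2L/n = 3.42 m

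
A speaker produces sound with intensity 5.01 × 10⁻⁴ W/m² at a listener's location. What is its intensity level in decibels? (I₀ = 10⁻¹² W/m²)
β = 10·log₁₀(I/I₀) = 87 dB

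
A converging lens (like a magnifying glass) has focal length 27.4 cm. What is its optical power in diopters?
P = 1/f = 3.65 D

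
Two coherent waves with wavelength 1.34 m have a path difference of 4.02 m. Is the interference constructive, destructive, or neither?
constructive — path difference = 3λ, a whole number of wavelengths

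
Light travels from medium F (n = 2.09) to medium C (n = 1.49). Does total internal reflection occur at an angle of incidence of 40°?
θc = arcsin(n₂/n₁) = 45.47°; 40° < θc, so no — the ray refracts.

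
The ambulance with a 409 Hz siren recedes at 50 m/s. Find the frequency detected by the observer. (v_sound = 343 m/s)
f_obs = f·v/(v + v_s) = 357 Hz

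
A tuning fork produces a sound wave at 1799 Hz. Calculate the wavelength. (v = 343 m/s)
λ = v/f = 0.1907 m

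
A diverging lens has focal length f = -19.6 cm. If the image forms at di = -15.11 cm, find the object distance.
1/do = 1/f − 1/di → do = 65.96 cm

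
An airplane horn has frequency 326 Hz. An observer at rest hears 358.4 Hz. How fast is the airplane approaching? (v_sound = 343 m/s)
v_s = v·(1 − f/f_obs) = 31.01 m/s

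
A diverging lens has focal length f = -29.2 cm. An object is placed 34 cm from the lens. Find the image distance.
1/di = 1/f − 1/do → di = -15.71 cm (virtual image)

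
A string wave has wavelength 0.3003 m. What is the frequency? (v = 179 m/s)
f = v/λ = 596.1 Hz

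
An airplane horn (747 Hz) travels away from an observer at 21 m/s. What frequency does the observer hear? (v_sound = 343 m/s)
f_obs = f·v/(v + v_s) = 703.9 Hz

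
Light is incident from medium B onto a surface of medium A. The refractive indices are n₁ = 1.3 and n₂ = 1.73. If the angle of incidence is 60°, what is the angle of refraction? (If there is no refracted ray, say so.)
sin θ₂ = (n₁/n₂)·sin θ₁ = 0.6508 → θ₂ = 40.6°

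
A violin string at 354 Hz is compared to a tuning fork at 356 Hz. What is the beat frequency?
2 Hz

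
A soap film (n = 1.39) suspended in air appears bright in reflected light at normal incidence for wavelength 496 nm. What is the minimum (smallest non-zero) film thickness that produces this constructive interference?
2nt = (m − ½)λ with m = 1 → t = (m − ½)λ/(2n) = 89.21 nm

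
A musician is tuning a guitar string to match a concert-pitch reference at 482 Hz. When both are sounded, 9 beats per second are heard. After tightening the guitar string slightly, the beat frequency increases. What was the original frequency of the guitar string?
491 Hz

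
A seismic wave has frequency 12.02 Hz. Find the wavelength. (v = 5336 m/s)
λ = v/f = 443.9 m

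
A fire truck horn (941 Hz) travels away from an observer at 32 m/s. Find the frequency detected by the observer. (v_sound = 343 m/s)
f_obs = f·v/(v + v_s) = 860.7 Hz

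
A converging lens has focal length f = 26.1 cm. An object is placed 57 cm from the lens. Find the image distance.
1/di = 1/f − 1/do → di = 48.15 cm (real image)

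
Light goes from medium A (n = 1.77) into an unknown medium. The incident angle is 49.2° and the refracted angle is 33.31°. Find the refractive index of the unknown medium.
n₂ = n₁·sin θ₁ / sin θ₂ = 2.44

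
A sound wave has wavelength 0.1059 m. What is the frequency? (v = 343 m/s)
f = v/λ = 3239 Hz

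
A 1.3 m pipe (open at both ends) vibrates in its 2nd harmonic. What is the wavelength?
λₙ = 2L/n = 1.3 m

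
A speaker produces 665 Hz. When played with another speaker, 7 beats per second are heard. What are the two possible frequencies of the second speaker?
f₂ = 665 ± 7 Hz → 672 Hz or 658 Hz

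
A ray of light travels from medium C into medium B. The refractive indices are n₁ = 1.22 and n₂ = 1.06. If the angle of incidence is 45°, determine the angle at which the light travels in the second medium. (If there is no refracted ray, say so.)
sin θ₂ = (n₁/n₂)·sin θ₁ = 0.8138 → θ₂ = 54.47°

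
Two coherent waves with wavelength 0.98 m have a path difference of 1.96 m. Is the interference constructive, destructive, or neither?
constructive — path difference = 2λ, a whole number of wavelengths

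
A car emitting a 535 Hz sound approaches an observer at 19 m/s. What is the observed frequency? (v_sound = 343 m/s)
f_obs = f·v/(v − v_s) = 566.4 Hz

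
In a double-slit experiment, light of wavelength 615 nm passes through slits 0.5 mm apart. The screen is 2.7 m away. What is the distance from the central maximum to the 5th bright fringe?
y = mλL/d = 16.61 mm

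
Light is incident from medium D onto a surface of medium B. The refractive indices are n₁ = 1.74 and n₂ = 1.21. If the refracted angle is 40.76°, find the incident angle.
sin θ₁ = (n₂/n₁)·sin θ₂ → θ₁ = 27°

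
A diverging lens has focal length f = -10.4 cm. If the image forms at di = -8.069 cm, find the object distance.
1/do = 1/f − 1/di → do = 36 cm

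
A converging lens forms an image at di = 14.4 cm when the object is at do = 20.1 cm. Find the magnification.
M = −di/do = -0.7164 (inverted image)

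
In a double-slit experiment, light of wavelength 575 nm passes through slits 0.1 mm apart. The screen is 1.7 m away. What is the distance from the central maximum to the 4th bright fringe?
y = mλL/d = 39.1 mm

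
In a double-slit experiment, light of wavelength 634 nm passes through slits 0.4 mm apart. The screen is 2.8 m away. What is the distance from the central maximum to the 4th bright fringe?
y = mλL/d = 17.75 mm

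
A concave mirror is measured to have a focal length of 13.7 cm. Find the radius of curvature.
R = 2|f| = 27.4 cm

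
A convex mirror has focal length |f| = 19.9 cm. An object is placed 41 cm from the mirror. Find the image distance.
f = −19.9 cm (convex); 1/di = 1/f − 1/do → di = -13.4 cm (virtual image, behind mirror)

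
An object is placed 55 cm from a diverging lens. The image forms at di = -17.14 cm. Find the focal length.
1/f = 1/do + 1/di → f = -24.9 cm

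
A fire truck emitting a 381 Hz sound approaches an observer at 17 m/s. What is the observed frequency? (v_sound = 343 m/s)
f_obs = f·v/(v − v_s) = 400.9 Hz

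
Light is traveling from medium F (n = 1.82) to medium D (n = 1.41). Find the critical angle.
θc = arcsin(n₂/n₁) = 50.78°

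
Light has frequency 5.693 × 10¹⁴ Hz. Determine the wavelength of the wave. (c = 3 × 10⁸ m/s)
λ = c/f = 527 nm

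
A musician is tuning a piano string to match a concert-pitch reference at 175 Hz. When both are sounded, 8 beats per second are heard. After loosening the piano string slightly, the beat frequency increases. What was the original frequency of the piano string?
167 Hz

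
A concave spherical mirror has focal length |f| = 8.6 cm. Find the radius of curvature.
R = 2|f| = 17.2 cm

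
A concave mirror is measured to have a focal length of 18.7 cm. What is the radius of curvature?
R = 2|f| = 37.4 cm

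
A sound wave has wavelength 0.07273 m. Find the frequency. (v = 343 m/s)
f = v/λ = 4716 Hz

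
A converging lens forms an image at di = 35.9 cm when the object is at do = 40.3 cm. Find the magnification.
M = −di/do = -0.8908 (inverted image)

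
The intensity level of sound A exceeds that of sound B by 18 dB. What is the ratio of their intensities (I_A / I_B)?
I_A/I_B = 10^(Δβ/10) = 63.1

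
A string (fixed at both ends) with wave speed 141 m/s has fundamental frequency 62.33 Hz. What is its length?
L = v/(2f₁) = 1.131 m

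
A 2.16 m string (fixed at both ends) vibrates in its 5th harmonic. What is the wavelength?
λₙ = 2L/n = 0.864 m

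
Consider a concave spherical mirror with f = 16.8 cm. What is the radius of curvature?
R = 2|f| = 33.6 cm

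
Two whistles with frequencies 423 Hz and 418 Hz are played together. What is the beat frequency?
5 Hz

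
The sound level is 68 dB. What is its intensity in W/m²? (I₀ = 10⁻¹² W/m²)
I = I₀·10^(β/10) = 6.31 × 10⁻⁶ W/m²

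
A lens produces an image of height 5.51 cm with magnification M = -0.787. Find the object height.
ho = |hi|/|M| = 7.001 cm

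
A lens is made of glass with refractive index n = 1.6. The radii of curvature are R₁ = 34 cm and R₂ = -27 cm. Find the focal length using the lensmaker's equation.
1/f = (n − 1)(1/R₁ − 1/R₂) → f = 25.08 cm (converging lens)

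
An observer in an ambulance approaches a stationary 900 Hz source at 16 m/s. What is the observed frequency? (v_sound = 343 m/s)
f_obs = f·(v + v_o)/v = 942 Hz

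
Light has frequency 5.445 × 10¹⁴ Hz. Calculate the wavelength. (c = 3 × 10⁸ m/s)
λ = c/f = 551 nm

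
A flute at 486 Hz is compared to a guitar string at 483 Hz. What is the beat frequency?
3 Hz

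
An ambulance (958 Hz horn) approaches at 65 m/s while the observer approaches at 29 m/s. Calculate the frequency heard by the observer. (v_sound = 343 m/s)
f_obs = f·(v + v_o)/(v − v_s) = 1282 Hz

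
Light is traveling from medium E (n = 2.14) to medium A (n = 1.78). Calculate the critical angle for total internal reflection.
θc = arcsin(n₂/n₁) = 56.28°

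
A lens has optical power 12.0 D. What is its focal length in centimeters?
f = 1/P = 8.333 cm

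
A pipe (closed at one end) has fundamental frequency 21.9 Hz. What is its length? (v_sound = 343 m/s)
L = v/(4f₁) = 3.916 m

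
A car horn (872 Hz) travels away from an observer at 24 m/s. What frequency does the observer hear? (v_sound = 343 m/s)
f_obs = f·v/(v + v_s) = 815 Hz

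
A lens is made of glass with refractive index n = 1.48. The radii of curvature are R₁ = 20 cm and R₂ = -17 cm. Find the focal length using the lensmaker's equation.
1/f = (n − 1)(1/R₁ − 1/R₂) → f = 19.14 cm (converging lens)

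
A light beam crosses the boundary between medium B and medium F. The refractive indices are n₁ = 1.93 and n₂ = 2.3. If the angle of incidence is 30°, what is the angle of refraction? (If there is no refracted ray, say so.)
sin θ₂ = (n₁/n₂)·sin θ₁ = 0.4196 → θ₂ = 24.81°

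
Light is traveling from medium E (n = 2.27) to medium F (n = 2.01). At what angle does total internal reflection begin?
θc = arcsin(n₂/n₁) = 62.31°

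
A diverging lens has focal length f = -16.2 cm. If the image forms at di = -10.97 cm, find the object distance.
1/do = 1/f − 1/di → do = 33.98 cm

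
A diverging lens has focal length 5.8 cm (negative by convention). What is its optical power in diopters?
P = 1/f = -17.24 D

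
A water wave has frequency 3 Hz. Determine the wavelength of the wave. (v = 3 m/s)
λ = v/f = 1 m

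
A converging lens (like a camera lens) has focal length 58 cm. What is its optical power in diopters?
P = 1/f = 1.724 D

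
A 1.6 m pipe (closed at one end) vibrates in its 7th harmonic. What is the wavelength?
λₙ = 4L/n = 0.9143 m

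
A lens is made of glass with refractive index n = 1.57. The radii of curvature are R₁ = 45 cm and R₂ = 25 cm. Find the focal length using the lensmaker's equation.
1/f = (n − 1)(1/R₁ − 1/R₂) → f = -98.68 cm (diverging lens)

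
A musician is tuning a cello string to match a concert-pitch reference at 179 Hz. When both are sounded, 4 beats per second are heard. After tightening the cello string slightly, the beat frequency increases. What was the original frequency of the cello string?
183 Hz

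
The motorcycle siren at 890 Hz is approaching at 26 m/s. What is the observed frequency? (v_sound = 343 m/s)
f_obs = f·v/(v − v_s) = 963 Hz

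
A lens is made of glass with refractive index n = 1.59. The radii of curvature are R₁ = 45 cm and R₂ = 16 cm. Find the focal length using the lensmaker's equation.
1/f = (n − 1)(1/R₁ − 1/R₂) → f = -42.08 cm (diverging lens)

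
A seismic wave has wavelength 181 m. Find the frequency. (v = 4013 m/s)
f = v/λ = 22.17 Hz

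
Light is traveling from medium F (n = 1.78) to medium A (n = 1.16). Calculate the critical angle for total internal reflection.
θc = arcsin(n₂/n₁) = 40.67°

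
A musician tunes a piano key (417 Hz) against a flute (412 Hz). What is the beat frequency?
5 Hz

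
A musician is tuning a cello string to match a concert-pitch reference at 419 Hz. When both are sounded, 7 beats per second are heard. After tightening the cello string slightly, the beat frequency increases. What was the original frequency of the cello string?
426 Hz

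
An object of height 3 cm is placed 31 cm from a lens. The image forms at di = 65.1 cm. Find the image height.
hi = (-di/do) × ho = -6.3 cm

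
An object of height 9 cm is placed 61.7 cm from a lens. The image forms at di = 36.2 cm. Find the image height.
hi = (-di/do) × ho = -5.28 cm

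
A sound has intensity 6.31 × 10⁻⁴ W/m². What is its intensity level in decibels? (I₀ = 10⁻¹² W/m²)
β = 10·log₁₀(I/I₀) = 88 dB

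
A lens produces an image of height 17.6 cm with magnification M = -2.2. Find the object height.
ho = |hi|/|M| = 8 cm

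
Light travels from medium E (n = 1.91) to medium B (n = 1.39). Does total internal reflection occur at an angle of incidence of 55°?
θc = arcsin(n₂/n₁) = 46.7°; 55° > θc, so yes — total internal reflection.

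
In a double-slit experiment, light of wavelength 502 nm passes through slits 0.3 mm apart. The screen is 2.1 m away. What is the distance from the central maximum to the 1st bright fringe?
y = mλL/d = 3.514 mm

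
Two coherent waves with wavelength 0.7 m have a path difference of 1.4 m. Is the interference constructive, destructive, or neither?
constructive — path difference = 2λ, a whole number of wavelengths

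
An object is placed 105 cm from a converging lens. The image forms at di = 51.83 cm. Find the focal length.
1/f = 1/do + 1/di → f = 34.7 cm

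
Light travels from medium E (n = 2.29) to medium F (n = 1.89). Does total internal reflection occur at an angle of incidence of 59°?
θc = arcsin(n₂/n₁) = 55.62°; 59° > θc, so yes — total internal reflection.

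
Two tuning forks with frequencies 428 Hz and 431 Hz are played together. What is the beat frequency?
3 Hz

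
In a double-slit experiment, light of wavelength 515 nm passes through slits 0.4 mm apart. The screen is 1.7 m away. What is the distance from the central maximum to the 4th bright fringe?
y = mλL/d = 8.755 mm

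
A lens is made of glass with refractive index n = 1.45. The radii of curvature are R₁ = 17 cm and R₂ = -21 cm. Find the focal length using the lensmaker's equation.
1/f = (n − 1)(1/R₁ − 1/R₂) → f = 20.88 cm (converging lens)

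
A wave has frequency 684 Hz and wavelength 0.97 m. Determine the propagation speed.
v = fλ = 663.5 m/s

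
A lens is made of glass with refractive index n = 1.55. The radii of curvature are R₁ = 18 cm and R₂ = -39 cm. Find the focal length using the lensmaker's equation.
1/f = (n − 1)(1/R₁ − 1/R₂) → f = 22.39 cm (converging lens)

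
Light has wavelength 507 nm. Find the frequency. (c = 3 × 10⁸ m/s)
f = c/λ = 5.917 × 10¹⁴ Hz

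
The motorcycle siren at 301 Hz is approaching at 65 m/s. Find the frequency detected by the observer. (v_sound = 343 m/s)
f_obs = f·v/(v − v_s) = 371.4 Hz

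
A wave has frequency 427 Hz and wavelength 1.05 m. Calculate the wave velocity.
v = fλ = 448.4 m/s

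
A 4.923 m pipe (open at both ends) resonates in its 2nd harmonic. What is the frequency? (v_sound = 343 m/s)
fₙ = nv/(2L) = 69.67 Hz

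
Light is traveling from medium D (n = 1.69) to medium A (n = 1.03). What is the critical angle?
θc = arcsin(n₂/n₁) = 37.55°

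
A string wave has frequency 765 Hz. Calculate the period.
T = 1/f = 0.001307 s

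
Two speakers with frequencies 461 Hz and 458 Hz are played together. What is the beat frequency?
3 Hz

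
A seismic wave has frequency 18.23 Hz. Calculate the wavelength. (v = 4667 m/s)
λ = v/f = 256 m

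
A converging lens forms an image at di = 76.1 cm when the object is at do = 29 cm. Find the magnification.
M = −di/do = -2.624 (inverted image)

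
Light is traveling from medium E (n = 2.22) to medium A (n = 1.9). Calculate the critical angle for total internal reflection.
θc = arcsin(n₂/n₁) = 58.85°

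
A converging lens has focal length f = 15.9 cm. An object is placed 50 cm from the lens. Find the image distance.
1/di = 1/f − 1/do → di = 23.31 cm (real image)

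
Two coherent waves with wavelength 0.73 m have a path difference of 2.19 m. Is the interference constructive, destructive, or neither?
constructive — path difference = 3λ, a whole number of wavelengths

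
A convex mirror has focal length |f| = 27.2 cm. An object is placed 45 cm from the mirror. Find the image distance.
f = −27.2 cm (convex); 1/di = 1/f − 1/do → di = -16.95 cm (virtual image, behind mirror)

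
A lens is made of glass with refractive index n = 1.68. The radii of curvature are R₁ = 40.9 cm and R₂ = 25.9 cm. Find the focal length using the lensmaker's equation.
1/f = (n − 1)(1/R₁ − 1/R₂) → f = -103.9 cm (diverging lens)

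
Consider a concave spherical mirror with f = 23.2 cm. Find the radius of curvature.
R = 2|f| = 46.4 cm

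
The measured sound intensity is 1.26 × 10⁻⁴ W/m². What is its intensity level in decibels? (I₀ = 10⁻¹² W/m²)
β = 10·log₁₀(I/I₀) = 81 dB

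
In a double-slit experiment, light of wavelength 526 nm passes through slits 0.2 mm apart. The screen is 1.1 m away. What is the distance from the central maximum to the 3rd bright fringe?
y = mλL/d = 8.679 mm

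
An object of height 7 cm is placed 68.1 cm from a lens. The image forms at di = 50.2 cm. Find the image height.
hi = (-di/do) × ho = -5.16 cm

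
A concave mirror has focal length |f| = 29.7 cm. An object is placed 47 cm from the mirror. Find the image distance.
f = +29.7 cm (concave); 1/di = 1/f − 1/do → di = 80.69 cm (real image, in front of mirror)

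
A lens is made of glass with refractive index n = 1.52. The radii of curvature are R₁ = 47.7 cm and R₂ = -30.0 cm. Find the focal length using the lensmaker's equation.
1/f = (n − 1)(1/R₁ − 1/R₂) → f = 35.42 cm (converging lens)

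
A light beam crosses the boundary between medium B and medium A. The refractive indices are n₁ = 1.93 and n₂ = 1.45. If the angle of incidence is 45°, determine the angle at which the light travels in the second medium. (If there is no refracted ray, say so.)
sin θ₂ = (n₁/n₂)·sin θ₁ = 0.9412 → θ₂ = 70.25°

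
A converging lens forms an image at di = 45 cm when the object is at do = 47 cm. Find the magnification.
M = −di/do = -0.9574 (inverted image)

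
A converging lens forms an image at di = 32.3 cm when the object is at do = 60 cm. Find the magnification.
M = −di/do = -0.5383 (inverted image)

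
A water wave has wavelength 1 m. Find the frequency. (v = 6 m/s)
f = v/λ = 6 Hz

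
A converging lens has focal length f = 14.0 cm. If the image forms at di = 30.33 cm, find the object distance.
1/do = 1/f − 1/di → do = 26 cm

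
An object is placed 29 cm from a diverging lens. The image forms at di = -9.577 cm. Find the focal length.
1/f = 1/do + 1/di → f = -14.3 cm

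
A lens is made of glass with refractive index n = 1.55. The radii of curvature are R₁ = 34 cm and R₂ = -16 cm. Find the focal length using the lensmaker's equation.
1/f = (n − 1)(1/R₁ − 1/R₂) → f = 19.78 cm (converging lens)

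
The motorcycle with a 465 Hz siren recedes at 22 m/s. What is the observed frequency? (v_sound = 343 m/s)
f_obs = f·v/(v + v_s) = 437 Hz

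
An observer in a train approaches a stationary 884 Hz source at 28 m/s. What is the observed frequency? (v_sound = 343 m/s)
f_obs = f·(v + v_o)/v = 956.2 Hz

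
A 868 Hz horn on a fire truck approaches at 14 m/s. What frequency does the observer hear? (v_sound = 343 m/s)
f_obs = f·v/(v − v_s) = 904.9 Hz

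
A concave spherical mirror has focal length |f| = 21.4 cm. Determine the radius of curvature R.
R = 2|f| = 42.8 cm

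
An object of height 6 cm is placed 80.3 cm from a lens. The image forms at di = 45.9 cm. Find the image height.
hi = (-di/do) × ho = -3.43 cm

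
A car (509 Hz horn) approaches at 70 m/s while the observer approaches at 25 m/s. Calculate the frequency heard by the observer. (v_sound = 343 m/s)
f_obs = f·(v + v_o)/(v − v_s) = 686.1 Hz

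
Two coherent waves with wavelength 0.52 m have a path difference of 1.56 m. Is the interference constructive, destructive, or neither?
constructive — path difference = 3λ, a whole number of wavelengths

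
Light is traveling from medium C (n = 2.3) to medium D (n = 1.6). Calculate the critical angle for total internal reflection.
θc = arcsin(n₂/n₁) = 44.08°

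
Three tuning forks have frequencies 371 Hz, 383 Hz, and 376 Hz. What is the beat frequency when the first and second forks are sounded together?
12 Hz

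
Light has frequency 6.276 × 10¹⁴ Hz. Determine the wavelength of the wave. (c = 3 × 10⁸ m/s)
λ = c/f = 478 nm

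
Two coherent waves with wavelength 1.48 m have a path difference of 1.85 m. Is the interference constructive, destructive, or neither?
neither (partial) — path difference = 1.25λ, neither a whole number of wavelengths nor an odd multiple of λ/2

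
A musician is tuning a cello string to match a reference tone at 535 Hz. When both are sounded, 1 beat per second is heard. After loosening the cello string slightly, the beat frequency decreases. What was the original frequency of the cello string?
536 Hz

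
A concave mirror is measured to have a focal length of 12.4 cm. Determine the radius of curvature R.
R = 2|f| = 24.8 cm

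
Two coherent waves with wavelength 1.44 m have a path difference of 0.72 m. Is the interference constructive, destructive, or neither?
destructive — path difference = 0.5λ, an odd multiple of λ/2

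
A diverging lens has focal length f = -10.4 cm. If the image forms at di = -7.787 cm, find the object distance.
1/do = 1/f − 1/di → do = 30.99 cm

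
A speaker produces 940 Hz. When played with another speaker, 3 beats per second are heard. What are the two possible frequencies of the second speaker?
f₂ = 940 ± 3 Hz → 943 Hz or 937 Hz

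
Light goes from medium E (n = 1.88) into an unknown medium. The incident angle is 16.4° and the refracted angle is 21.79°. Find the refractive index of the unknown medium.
n₂ = n₁·sin θ₁ / sin θ₂ = 1.43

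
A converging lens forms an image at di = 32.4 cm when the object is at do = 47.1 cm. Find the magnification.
M = −di/do = -0.6879 (inverted image)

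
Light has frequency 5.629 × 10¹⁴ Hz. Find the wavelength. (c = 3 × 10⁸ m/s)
λ = c/f = 533 nm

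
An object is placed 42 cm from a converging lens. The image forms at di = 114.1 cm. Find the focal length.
1/f = 1/do + 1/di → f = 30.7 cm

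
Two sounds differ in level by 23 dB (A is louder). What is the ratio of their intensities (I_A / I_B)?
I_A/I_B = 10^(Δβ/10) = 199.5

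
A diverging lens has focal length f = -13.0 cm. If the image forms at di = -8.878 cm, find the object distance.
1/do = 1/f − 1/di → do = 28 cm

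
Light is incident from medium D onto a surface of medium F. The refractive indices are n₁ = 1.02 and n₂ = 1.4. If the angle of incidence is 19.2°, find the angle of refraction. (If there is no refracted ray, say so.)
sin θ₂ = (n₁/n₂)·sin θ₁ = 0.2396 → θ₂ = 13.86°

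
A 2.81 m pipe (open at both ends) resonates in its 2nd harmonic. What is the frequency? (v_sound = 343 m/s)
fₙ = nv/(2L) = 122.1 Hz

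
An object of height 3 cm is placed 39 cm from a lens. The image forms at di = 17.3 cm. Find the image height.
hi = (-di/do) × ho = -1.331 cm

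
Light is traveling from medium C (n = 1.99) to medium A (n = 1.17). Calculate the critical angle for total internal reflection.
θc = arcsin(n₂/n₁) = 36.01°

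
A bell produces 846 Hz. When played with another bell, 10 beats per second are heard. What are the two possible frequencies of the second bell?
f₂ = 846 ± 10 Hz → 856 Hz or 836 Hz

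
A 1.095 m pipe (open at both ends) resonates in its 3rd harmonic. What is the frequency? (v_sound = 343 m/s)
fₙ = nv/(2L) = 469.9 Hz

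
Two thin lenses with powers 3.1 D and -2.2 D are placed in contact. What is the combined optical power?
P_total = P₁ + P₂ = 0.9 D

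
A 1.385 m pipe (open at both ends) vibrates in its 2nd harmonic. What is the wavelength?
λₙ = 2L/n = 1.385 m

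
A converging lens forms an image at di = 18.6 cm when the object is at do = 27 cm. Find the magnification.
M = −di/do = -0.6889 (inverted image)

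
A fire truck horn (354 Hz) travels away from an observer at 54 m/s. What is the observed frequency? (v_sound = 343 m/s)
f_obs = f·v/(v + v_s) = 305.8 Hz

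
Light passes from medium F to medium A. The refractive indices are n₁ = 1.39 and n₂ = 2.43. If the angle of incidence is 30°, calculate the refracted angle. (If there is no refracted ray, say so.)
sin θ₂ = (n₁/n₂)·sin θ₁ = 0.286 → θ₂ = 16.62°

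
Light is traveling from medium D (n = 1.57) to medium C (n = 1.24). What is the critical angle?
θc = arcsin(n₂/n₁) = 52.17°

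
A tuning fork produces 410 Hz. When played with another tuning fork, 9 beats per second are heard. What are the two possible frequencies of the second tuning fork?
f₂ = 410 ± 9 Hz → 419 Hz or 401 Hz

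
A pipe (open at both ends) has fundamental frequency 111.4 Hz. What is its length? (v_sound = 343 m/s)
L = v/(2f₁) = 1.539 m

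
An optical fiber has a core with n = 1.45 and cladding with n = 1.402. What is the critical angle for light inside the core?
θc = arcsin(n_cladding/n_core) = 75.22°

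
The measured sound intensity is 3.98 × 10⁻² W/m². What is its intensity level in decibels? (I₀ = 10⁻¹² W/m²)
β = 10·log₁₀(I/I₀) = 106 dB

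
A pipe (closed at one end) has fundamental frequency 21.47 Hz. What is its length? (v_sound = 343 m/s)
L = v/(4f₁) = 3.994 m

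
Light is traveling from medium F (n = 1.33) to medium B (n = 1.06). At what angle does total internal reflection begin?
θc = arcsin(n₂/n₁) = 52.84°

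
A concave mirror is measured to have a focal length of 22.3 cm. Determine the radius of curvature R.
R = 2|f| = 44.6 cm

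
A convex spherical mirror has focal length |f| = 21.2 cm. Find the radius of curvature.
R = 2|f| = 42.4 cm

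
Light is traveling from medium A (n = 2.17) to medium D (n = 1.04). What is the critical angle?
θc = arcsin(n₂/n₁) = 28.64°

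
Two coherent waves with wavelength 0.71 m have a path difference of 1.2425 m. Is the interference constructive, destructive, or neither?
neither (partial) — path difference = 1.75λ, neither a whole number of wavelengths nor an odd multiple of λ/2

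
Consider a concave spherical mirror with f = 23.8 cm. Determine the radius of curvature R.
R = 2|f| = 47.6 cm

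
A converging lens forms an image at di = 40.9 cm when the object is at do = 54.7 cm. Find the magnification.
M = −di/do = -0.7477 (inverted image)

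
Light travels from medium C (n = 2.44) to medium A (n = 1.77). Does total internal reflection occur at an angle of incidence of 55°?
θc = arcsin(n₂/n₁) = 46.5°; 55° > θc, so yes — total internal reflection.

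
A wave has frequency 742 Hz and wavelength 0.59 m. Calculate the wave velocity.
v = fλ = 437.8 m/s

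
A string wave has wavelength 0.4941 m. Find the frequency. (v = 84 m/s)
f = v/λ = 170 Hz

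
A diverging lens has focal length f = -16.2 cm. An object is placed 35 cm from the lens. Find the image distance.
1/di = 1/f − 1/do → di = -11.07 cm (virtual image)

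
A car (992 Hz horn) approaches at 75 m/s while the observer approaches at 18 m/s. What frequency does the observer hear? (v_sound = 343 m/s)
f_obs = f·(v + v_o)/(v − v_s) = 1336 Hz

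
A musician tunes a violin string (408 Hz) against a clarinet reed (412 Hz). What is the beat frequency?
4 Hz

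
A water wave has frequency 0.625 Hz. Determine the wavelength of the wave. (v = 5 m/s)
λ = v/f = 8 m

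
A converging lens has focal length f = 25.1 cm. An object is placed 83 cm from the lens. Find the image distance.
1/di = 1/f − 1/do → di = 35.98 cm (real image)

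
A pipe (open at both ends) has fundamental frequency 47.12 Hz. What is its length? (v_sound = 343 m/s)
L = v/(2f₁) = 3.64 m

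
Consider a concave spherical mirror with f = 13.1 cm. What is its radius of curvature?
R = 2|f| = 26.2 cm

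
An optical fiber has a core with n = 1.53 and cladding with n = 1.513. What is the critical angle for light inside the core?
θc = arcsin(n_cladding/n_core) = 81.45°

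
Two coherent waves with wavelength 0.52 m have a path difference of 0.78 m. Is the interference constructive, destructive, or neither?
destructive — path difference = 1.5λ, an odd multiple of λ/2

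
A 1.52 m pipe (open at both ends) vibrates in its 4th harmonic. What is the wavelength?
λₙ = 2L/n = 0.76 m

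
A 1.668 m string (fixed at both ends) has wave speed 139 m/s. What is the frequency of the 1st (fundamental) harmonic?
fₙ = nv/(2L) = 41.67 Hz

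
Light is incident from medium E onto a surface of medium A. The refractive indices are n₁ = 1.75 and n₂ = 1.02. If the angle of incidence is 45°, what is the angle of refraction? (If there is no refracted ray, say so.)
sin θ₂ = (n₁/n₂)·sin θ₁ = 1.213 > 1, so there is no refracted ray — the light undergoes total internal reflection.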